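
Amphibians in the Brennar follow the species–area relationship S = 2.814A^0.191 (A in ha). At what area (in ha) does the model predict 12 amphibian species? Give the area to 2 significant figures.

2000 ha

12 = 2.814 × A^0.191  ⇒  A^0.191 = 12/2.814 = 4.264
ln A = ln(4.264) / 0.191 = 1.4503 / 0.191 = 7.5932
A = e^7.5932 ≈ 1985 ha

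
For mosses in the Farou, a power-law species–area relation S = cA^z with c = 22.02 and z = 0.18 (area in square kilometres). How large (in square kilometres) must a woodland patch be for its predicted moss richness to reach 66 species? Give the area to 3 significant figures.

445 square kilometres

66 = 22.02 × A^0.18  ⇒  A^0.18 = 66/22.02 = 2.997
ln A = ln(2.997) / 0.18 = 1.0977 / 0.18 = 6.0984
A = e^6.0984 ≈ 445.1 square kilometres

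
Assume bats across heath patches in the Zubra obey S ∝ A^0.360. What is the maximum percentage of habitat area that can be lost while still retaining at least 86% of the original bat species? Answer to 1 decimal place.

Need (A_new/A_old)^0.36 = 0.86, so A_new/A_old = 0.86^(1/0.36) = 0.86^2.778
ln(A_new/A_old) = ln 0.86 / 0.36 = -0.1508 / 0.36 = -0.4190
A_new/A_old = e^-0.4190 ≈ 0.6577
Fraction that can be lost = 1 − 0.6577 = 0.3423

34.2%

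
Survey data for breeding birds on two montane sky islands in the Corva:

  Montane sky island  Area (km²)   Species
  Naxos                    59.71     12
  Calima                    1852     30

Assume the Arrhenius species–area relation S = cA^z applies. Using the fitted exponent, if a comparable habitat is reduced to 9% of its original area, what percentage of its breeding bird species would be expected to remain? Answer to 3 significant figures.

52.6%

z = ln(30/12) / ln(1852/59.71) = 0.9163 / 3.4345 = 0.2668
S_new/S_old = (A_new/A_old)^z = 0.09^0.2668 = exp(0.2668 × -2.4079) = 0.526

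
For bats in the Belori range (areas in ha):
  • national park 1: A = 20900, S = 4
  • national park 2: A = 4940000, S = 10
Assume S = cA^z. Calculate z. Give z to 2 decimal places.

0.17

Taking logs: ln S = ln c + z ln A, so z = (ln S₂ − ln S₁)/(ln A₂ − ln A₁).
z = ln(10/4) / ln(4940000/20900) = ln(2.5) / ln(236.4) = 0.9163 / 5.4654 = 0.1677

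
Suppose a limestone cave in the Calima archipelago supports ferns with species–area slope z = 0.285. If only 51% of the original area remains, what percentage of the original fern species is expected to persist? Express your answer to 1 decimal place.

82.5%

S_new/S_old = (A_new/A_old)^z = 0.51^0.285
= exp(0.285 × ln 0.51) = exp(0.285 × -0.6733) = exp(-0.1919) ≈ 0.8254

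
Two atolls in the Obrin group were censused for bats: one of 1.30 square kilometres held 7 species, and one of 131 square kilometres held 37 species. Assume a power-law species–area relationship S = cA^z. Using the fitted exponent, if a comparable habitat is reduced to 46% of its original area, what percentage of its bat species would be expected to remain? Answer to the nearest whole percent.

76%

z = ln(37/7) / ln(131/1.3) = 1.6650 / 4.6128 = 0.3610
S_new/S_old = (A_new/A_old)^z = 0.46^0.3610 = exp(0.3610 × -0.7765) = 0.7556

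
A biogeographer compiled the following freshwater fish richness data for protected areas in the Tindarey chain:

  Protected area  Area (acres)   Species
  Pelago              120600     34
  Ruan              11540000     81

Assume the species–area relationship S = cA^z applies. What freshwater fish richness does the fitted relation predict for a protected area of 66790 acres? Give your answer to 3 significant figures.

30.4

z = ln(81/34) / ln(11540000/120600) = 0.8681 / 4.5611 = 0.1903
c = 34 / 120600^0.1903 = 34 / 9.271 = 3.668
S₃ = 3.668 × 66790^0.1903 = 3.668 × 8.284 ≈ 30.38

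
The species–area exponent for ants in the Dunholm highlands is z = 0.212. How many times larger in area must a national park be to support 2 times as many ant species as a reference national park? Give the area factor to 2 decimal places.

(A₂/A₁)^0.212 = 2, so A₂/A₁ = 2^(1/0.212) = 2^4.717
ln(A₂/A₁) = ln 2 / 0.212 = 0.6931 / 0.212 = 3.2696
A₂/A₁ = e^3.2696 ≈ 26.3

26.30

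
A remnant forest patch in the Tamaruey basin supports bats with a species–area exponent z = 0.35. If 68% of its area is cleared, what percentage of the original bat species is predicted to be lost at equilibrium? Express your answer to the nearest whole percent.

33%

S_new/S_old = (A_new/A_old)^z = 0.32^0.35
= exp(0.35 × ln 0.32) = exp(0.35 × -1.1394) = exp(-0.3988) ≈ 0.6711
Fraction lost = 1 − 0.6711 = 0.3289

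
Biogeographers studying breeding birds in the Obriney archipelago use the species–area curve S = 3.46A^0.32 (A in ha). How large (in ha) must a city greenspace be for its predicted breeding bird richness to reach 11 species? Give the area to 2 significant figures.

11 = 3.46 × A^0.32  ⇒  A^0.32 = 11/3.46 = 3.179
ln A = ln(3.179) / 0.32 = 1.1566 / 0.32 = 3.6145
A = e^3.6145 ≈ 37.13 ha

37 ha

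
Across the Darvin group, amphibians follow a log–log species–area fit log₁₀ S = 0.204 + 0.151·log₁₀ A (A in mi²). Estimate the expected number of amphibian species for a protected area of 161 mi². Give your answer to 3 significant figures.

3.45

S = 1.6 × 161^0.151
ln S = ln 1.6 + 0.151 × ln 161 = 0.4697 + 0.151 × 5.0814 = 1.2370
S = e^1.2370 ≈ 3.445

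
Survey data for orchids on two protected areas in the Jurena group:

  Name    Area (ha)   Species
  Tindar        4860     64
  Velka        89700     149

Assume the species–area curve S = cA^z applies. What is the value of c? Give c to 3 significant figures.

5.46

z = ln(S₂/S₁) / ln(A₂/A₁) = ln(149/64) / ln(89700/4860) = 0.8451 / 2.9154 = 0.2899
c = S₁ / A₁^z = 64 / 4860^0.2899 = 64 / 11.71 = 5.465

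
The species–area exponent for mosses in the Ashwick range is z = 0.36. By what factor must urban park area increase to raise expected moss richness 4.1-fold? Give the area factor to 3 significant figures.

50.4

(A₂/A₁)^0.36 = 4.1, so A₂/A₁ = 4.1^(1/0.36) = 4.1^2.778
ln(A₂/A₁) = ln 4.1 / 0.36 = 1.4110 / 0.36 = 3.9194
A₂/A₁ = e^3.9194 ≈ 50.37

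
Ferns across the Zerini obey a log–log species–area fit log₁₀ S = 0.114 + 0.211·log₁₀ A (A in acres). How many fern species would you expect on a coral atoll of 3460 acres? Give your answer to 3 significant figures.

7.26

S = 1.3 × 3460^0.211 = 1.3 × 5.581 ≈ 7.257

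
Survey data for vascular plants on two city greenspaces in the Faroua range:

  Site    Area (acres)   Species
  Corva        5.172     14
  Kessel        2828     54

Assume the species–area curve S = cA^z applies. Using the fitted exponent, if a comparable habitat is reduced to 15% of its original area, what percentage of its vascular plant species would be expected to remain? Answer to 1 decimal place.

z = ln(54/14) / ln(2828/5.172) = 1.3499 / 6.3041 = 0.2141
S_new/S_old = (A_new/A_old)^z = 0.15^0.2141 = exp(0.2141 × -1.8971) = 0.6661

66.6%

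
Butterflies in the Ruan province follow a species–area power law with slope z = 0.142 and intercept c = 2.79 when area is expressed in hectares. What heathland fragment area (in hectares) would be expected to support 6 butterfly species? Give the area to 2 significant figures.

220 hectares

6 = 2.79 × A^0.142  ⇒  A^0.142 = 6/2.79 = 2.151
ln A = ln(2.151) / 0.142 = 0.7657 / 0.142 = 5.3924
A = e^5.3924 ≈ 219.7 hectares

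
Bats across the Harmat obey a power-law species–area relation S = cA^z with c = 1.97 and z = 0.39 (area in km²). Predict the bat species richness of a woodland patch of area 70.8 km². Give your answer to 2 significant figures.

S = 1.97 × 70.8^0.39
ln S = ln 1.97 + 0.39 × ln 70.8 = 0.6780 + 0.39 × 4.2599 = 2.3394
S = e^2.3394 ≈ 10.37

10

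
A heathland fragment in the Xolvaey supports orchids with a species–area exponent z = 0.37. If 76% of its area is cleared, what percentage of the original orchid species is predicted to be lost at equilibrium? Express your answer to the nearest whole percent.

S_new/S_old = (A_new/A_old)^z = 0.24^0.37
= exp(0.37 × ln 0.24) = exp(0.37 × -1.4271) = exp(-0.5280) ≈ 0.5898
Fraction lost = 1 − 0.5898 = 0.4102

41%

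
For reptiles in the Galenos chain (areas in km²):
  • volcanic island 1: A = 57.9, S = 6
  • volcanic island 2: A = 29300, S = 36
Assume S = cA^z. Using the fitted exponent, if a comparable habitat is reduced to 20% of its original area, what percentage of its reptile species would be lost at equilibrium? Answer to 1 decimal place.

37.1%

z = ln(36/6) / ln(29300/57.9) = 1.7918 / 6.2266 = 0.2878
S_new/S_old = (A_new/A_old)^z = 0.2^0.2878 = exp(0.2878 × -1.6094) = 0.6293
Fraction lost = 1 − 0.6293 = 0.3707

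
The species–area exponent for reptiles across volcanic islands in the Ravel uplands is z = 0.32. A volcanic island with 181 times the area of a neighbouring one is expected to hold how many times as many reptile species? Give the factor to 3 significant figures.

S₂/S₁ = (A₂/A₁)^z = 181^0.32
ln(S₂/S₁) = 0.32 × ln 181 = 0.32 × 5.1985 = 1.6635
S₂/S₁ = e^1.6635 ≈ 5.278

5.28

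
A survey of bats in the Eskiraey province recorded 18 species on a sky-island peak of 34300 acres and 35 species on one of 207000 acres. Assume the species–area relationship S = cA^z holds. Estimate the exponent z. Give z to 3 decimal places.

Taking logs: ln S = ln c + z ln A, so z = (ln S₂ − ln S₁)/(ln A₂ − ln A₁).
z = ln(35/18) / ln(207000/34300) = ln(1.944) / ln(6.035) = 0.6650 / 1.7976 = 0.3699

0.370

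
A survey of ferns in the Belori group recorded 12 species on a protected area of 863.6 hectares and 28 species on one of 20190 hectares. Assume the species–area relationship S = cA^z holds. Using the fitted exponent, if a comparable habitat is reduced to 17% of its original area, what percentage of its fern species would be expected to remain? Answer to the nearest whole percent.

62%

z = ln(28/12) / ln(20190/863.6) = 0.8473 / 3.1518 = 0.2688
S_new/S_old = (A_new/A_old)^z = 0.17^0.2688 = exp(0.2688 × -1.7720) = 0.621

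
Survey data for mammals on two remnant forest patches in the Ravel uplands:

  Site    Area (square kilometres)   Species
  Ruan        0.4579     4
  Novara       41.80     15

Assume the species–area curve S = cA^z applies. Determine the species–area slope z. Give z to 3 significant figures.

0.293

Taking logs: ln S = ln c + z ln A, so z = (ln S₂ − ln S₁)/(ln A₂ − ln A₁).
z = ln(15/4) / ln(41.8/0.4579) = ln(3.75) / ln(91.29) = 1.3218 / 4.5140 = 0.2928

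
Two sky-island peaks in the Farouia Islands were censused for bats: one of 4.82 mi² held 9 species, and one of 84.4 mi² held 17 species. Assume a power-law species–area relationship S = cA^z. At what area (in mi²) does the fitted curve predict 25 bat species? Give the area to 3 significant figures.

z = ln(17/9) / ln(84.4/4.82) = 0.6360 / 2.8628 = 0.2222
c = 9 / 4.82^0.2222 = 9 / 1.418 = 6.346
A = (25/6.346)^(1/0.2222) ⇒ ln A = ln(3.939)/0.2222 = 6.1716
A = e^6.1716 ≈ 478.9 mi²

479 mi²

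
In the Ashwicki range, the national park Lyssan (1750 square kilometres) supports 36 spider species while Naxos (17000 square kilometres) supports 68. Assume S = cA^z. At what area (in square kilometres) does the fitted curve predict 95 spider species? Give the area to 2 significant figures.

56000 square kilometres

z = ln(68/36) / ln(17000/1750) = 0.6360 / 2.2736 = 0.2797
c = 36 / 1750^0.2797 = 36 / 8.075 = 4.458
A = (95/4.458)^(1/0.2797) ⇒ ln A = ln(21.31)/0.2797 = 10.9363
A = e^10.9363 ≈ 56179 square kilometres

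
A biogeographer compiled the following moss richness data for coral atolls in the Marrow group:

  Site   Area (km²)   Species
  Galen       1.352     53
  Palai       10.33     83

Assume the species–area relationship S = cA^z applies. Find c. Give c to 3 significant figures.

49.6

z = ln(S₂/S₁) / ln(A₂/A₁) = ln(83/53) / ln(10.33/1.352) = 0.4485 / 2.0335 = 0.2206
c = S₁ / A₁^z = 53 / 1.352^0.2206 = 53 / 1.069 = 49.59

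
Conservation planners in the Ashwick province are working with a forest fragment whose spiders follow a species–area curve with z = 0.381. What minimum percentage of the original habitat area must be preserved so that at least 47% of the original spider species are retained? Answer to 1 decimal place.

Need (A_new/A_old)^0.381 = 0.47, so A_new/A_old = 0.47^(1/0.381) = 0.47^2.625
ln(A_new/A_old) = ln 0.47 / 0.381 = -0.7550 / 0.381 = -1.9817
A_new/A_old = e^-1.9817 ≈ 0.1378

13.8%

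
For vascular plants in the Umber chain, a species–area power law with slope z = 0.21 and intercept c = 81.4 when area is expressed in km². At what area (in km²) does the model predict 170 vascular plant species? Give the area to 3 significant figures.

33.3 km²

170 = 81.4 × A^0.21  ⇒  A^0.21 = 170/81.4 = 2.088
ln A = ln(2.088) / 0.21 = 0.7364 / 0.21 = 3.5068
A = e^3.5068 ≈ 33.34 km²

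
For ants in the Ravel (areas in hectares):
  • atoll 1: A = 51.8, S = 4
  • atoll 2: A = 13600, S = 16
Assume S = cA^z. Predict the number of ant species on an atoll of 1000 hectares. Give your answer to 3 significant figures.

z = ln(16/4) / ln(13600/51.8) = 1.3863 / 5.5704 = 0.2489
c = 4 / 51.8^0.2489 = 4 / 2.671 = 1.498
S₃ = 1.498 × 1000^0.2489 = 1.498 × 5.58 ≈ 8.356

8.36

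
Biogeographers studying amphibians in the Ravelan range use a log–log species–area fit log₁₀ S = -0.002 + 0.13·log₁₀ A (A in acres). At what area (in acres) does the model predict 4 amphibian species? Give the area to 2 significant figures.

44000 acres

4 = 0.9954 × A^0.13  ⇒  A^0.13 = 4/0.9954 = 4.018
ln A = ln(4.018) / 0.13 = 1.3909 / 0.13 = 10.6992
A = e^10.6992 ≈ 44322 acres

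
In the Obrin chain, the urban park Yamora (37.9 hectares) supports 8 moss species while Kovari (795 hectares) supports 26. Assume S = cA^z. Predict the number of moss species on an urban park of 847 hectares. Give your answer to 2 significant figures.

z = ln(26/8) / ln(795/37.9) = 1.1787 / 3.0434 = 0.3873
c = 8 / 37.9^0.3873 = 8 / 4.087 = 1.958
S₃ = 1.958 × 847^0.3873 = 1.958 × 13.61 ≈ 26.65

27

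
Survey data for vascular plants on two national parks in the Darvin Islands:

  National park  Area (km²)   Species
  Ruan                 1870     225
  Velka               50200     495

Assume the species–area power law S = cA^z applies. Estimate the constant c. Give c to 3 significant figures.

37.0

z = ln(S₂/S₁) / ln(A₂/A₁) = ln(495/225) / ln(50200/1870) = 0.7885 / 3.2901 = 0.2396
c = S₁ / A₁^z = 225 / 1870^0.2396 = 225 / 6.083 = 36.99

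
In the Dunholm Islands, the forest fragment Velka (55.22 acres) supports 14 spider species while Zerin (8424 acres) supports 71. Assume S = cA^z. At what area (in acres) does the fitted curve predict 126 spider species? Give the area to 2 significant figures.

z = ln(71/14) / ln(8424/55.22) = 1.6236 / 5.0275 = 0.3229
c = 14 / 55.22^0.3229 = 14 / 3.653 = 3.833
A = (126/3.833)^(1/0.3229) ⇒ ln A = ln(32.87)/0.3229 = 10.8150
A = e^10.8150 ≈ 49761 acres

50000 acres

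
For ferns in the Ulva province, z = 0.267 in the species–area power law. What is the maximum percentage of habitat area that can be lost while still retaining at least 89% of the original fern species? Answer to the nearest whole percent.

Need (A_new/A_old)^0.267 = 0.89, so A_new/A_old = 0.89^(1/0.267) = 0.89^3.745
ln(A_new/A_old) = ln 0.89 / 0.267 = -0.1165 / 0.267 = -0.4365
A_new/A_old = e^-0.4365 ≈ 0.6463
Fraction that can be lost = 1 − 0.6463 = 0.3537

35%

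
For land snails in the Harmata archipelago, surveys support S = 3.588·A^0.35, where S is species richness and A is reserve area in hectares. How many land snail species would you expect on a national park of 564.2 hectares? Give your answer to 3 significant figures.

32.9

S = 3.588 × 564.2^0.35
ln S = ln 3.588 + 0.35 × ln 564.2 = 1.2776 + 0.35 × 6.3354 = 3.4950
S = e^3.4950 ≈ 32.95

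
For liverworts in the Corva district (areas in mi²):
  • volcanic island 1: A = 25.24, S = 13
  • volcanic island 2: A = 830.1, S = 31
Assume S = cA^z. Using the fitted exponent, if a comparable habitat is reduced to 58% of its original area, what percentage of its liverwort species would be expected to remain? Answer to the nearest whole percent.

87%

z = ln(31/13) / ln(830.1/25.24) = 0.8690 / 3.4931 = 0.2488
S_new/S_old = (A_new/A_old)^z = 0.58^0.2488 = exp(0.2488 × -0.5447) = 0.8733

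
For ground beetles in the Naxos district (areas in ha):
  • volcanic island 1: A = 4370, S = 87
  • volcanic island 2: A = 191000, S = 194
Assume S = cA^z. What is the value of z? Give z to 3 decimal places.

Taking logs: ln S = ln c + z ln A, so z = (ln S₂ − ln S₁)/(ln A₂ − ln A₁).
z = ln(194/87) / ln(191000/4370) = ln(2.23) / ln(43.71) = 0.8020 / 3.7775 = 0.2123

0.212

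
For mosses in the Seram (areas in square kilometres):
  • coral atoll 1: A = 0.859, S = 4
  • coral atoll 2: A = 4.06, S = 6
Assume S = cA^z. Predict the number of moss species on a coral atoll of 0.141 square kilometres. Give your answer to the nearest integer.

2

z = ln(6/4) / ln(4.06/0.859) = 0.4055 / 1.5532 = 0.2611
c = 4 / 0.859^0.2611 = 4 / 0.9611 = 4.162
S₃ = 4.162 × 0.141^0.2611 = 4.162 × 0.5997 ≈ 2.496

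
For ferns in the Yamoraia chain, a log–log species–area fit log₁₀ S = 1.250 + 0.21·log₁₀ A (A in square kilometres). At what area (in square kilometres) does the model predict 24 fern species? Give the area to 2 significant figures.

24 = 17.78 × A^0.21  ⇒  A^0.21 = 24/17.78 = 1.35
ln A = ln(1.35) / 0.21 = 0.2998 / 0.21 = 1.4277
A = e^1.4277 ≈ 4.169 square kilometres

4.2 square kilometres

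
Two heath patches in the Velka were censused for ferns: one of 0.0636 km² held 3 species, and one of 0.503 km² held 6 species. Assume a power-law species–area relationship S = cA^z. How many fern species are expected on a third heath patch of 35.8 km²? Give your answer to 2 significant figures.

25

z = ln(6/3) / ln(0.503/0.0636) = 0.6931 / 2.0680 = 0.3352
c = 3 / 0.0636^0.3352 = 3 / 0.3971 = 7.554
S₃ = 7.554 × 35.8^0.3352 = 7.554 × 3.318 ≈ 25.06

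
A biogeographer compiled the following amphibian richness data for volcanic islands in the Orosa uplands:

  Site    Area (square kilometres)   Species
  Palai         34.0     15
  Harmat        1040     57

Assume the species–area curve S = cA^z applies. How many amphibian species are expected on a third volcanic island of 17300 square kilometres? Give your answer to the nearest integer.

z = ln(57/15) / ln(1040/34) = 1.3350 / 3.4206 = 0.3903
c = 15 / 34^0.3903 = 15 / 3.96 = 3.788
S₃ = 3.788 × 17300^0.3903 = 3.788 × 45.08 ≈ 170.8

171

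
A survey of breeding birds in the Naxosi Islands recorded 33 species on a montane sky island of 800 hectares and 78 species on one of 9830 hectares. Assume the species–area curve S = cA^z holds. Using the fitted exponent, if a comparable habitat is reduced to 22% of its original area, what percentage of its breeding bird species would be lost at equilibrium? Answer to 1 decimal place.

40.5%

z = ln(78/33) / ln(9830/800) = 0.8602 / 2.5086 = 0.3429
S_new/S_old = (A_new/A_old)^z = 0.22^0.3429 = exp(0.3429 × -1.5141) = 0.595
Fraction lost = 1 − 0.595 = 0.405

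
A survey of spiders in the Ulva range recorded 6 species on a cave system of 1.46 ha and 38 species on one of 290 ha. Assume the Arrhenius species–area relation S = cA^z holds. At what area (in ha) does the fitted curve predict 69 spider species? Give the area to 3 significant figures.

z = ln(38/6) / ln(290/1.46) = 1.8458 / 5.2914 = 0.3488
c = 6 / 1.46^0.3488 = 6 / 1.141 = 5.258
A = (69/5.258)^(1/0.3488) ⇒ ln A = ln(13.12)/0.3488 = 7.3799
A = e^7.3799 ≈ 1603 ha

1600 ha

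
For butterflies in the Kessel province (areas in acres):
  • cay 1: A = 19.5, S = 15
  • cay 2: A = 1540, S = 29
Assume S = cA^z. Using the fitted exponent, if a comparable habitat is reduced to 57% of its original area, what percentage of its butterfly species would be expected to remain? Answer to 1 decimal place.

z = ln(29/15) / ln(1540/19.5) = 0.6592 / 4.3691 = 0.1509
S_new/S_old = (A_new/A_old)^z = 0.57^0.1509 = exp(0.1509 × -0.5621) = 0.9187

91.9%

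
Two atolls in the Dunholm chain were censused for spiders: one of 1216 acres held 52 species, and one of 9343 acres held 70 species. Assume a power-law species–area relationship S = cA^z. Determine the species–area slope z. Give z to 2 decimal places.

0.15

Taking logs: ln S = ln c + z ln A, so z = (ln S₂ − ln S₁)/(ln A₂ − ln A₁).
z = ln(70/52) / ln(9343/1216) = ln(1.346) / ln(7.683) = 0.2973 / 2.0391 = 0.1458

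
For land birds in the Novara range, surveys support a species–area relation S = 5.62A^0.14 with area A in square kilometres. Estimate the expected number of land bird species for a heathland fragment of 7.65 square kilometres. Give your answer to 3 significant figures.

7.47

S = 5.62 × 7.65^0.14
ln S = ln 5.62 + 0.14 × ln 7.65 = 1.7263 + 0.14 × 2.0347 = 2.0112
S = e^2.0112 ≈ 7.472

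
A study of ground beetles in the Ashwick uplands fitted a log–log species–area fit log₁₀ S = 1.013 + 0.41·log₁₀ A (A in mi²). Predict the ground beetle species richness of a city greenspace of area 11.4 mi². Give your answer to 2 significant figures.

S = 10.3 × 11.4^0.41
ln S = ln 10.3 + 0.41 × ln 11.4 = 2.3325 + 0.41 × 2.4336 = 3.3303
S = e^3.3303 ≈ 27.95

28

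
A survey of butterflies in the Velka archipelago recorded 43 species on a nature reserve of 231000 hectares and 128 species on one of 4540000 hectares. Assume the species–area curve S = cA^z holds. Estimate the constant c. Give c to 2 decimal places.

0.47

z = ln(S₂/S₁) / ln(A₂/A₁) = ln(128/43) / ln(4540000/231000) = 1.0908 / 2.9783 = 0.3663
c = S₁ / A₁^z = 43 / 231000^0.3663 = 43 / 92.15 = 0.4666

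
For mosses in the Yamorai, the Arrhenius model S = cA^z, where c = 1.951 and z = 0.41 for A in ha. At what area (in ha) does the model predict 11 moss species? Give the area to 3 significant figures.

11 = 1.951 × A^0.41  ⇒  A^0.41 = 11/1.951 = 5.638
ln A = ln(5.638) / 0.41 = 1.7296 / 0.41 = 4.2184
A = e^4.2184 ≈ 67.93 ha

67.9 ha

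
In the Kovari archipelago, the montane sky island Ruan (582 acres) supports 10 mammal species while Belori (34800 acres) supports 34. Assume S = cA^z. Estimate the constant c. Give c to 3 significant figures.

1.49

z = ln(S₂/S₁) / ln(A₂/A₁) = ln(34/10) / ln(34800/582) = 1.2238 / 4.0909 = 0.2991
c = S₁ / A₁^z = 10 / 582^0.2991 = 10 / 6.716 = 1.489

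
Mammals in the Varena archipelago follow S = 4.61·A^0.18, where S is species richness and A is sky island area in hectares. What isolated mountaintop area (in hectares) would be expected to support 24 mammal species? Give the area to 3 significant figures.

24 = 4.61 × A^0.18  ⇒  A^0.18 = 24/4.61 = 5.206
ln A = ln(5.206) / 0.18 = 1.6498 / 0.18 = 9.1657
A = e^9.1657 ≈ 9563 hectares

9560 hectares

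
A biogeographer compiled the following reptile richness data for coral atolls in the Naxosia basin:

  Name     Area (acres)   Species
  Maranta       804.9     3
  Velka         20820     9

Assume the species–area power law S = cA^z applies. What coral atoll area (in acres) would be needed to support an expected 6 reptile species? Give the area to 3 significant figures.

z = ln(9/3) / ln(20820/804.9) = 1.0986 / 3.2530 = 0.3377
c = 3 / 804.9^0.3377 = 3 / 9.58 = 0.3132
A = (6/0.3132)^(1/0.3377) ⇒ ln A = ln(19.16)/0.3377 = 8.7431
A = e^8.7431 ≈ 6267 acres

6270 acres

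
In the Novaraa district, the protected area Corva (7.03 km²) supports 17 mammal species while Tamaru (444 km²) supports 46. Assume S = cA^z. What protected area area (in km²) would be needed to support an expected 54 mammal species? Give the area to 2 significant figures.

z = ln(46/17) / ln(444/7.03) = 0.9954 / 4.1456 = 0.2401
c = 17 / 7.03^0.2401 = 17 / 1.597 = 10.64
A = (54/10.64)^(1/0.2401) ⇒ ln A = ln(5.074)/0.2401 = 6.7636
A = e^6.7636 ≈ 865.8 km²

870 km²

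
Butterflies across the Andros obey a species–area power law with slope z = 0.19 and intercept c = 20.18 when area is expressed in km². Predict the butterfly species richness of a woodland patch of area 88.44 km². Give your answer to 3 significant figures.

47.3

S = 20.18 × 88.44^0.19
ln S = ln 20.18 + 0.19 × ln 88.44 = 3.0047 + 0.19 × 4.4823 = 3.8563
S = e^3.8563 ≈ 47.29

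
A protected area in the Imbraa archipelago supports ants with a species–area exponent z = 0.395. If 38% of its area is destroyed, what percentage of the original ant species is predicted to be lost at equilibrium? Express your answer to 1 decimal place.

17.2%

S_new/S_old = (A_new/A_old)^z = 0.62^0.395
= exp(0.395 × ln 0.62) = exp(0.395 × -0.4780) = exp(-0.1888) ≈ 0.8279
Fraction lost = 1 − 0.8279 = 0.1721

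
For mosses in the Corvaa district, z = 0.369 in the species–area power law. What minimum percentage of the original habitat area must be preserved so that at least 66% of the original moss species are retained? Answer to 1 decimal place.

32.4%

Need (A_new/A_old)^0.369 = 0.66, so A_new/A_old = 0.66^(1/0.369) = 0.66^2.71
ln(A_new/A_old) = ln 0.66 / 0.369 = -0.4155 / 0.369 = -1.1261
A_new/A_old = e^-1.1261 ≈ 0.3243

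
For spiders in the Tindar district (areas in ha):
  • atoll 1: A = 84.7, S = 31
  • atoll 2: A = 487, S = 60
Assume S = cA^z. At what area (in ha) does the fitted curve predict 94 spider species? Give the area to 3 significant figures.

z = ln(60/31) / ln(487/84.7) = 0.6604 / 1.7491 = 0.3775
c = 31 / 84.7^0.3775 = 31 / 5.344 = 5.801
A = (94/5.801)^(1/0.3775) ⇒ ln A = ln(16.2)/0.3775 = 7.3774
A = e^7.3774 ≈ 1599 ha

1600 ha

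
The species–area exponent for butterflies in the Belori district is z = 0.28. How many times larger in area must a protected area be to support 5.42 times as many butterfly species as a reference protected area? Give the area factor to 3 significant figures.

418

(A₂/A₁)^0.28 = 5.42, so A₂/A₁ = 5.42^(1/0.28) = 5.42^3.571
ln(A₂/A₁) = ln 5.42 / 0.28 = 1.6901 / 0.28 = 6.0361
A₂/A₁ = e^6.0361 ≈ 418.2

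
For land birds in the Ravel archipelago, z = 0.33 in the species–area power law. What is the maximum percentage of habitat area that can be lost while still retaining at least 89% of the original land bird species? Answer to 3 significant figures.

29.8%

Need (A_new/A_old)^0.33 = 0.89, so A_new/A_old = 0.89^(1/0.33) = 0.89^3.03
ln(A_new/A_old) = ln 0.89 / 0.33 = -0.1165 / 0.33 = -0.3531
A_new/A_old = e^-0.3531 ≈ 0.7025
Fraction that can be lost = 1 − 0.7025 = 0.2975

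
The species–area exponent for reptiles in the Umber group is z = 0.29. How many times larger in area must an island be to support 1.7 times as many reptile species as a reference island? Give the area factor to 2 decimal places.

(A₂/A₁)^0.29 = 1.7, so A₂/A₁ = 1.7^(1/0.29) = 1.7^3.448
ln(A₂/A₁) = ln 1.7 / 0.29 = 0.5306 / 0.29 = 1.8298
A₂/A₁ = e^1.8298 ≈ 6.232

6.23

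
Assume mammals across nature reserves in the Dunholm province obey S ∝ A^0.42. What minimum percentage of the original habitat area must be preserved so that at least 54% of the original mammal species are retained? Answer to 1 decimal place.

Need (A_new/A_old)^0.42 = 0.54, so A_new/A_old = 0.54^(1/0.42) = 0.54^2.381
ln(A_new/A_old) = ln 0.54 / 0.42 = -0.6162 / 0.42 = -1.4671
A_new/A_old = e^-1.4671 ≈ 0.2306

23.1%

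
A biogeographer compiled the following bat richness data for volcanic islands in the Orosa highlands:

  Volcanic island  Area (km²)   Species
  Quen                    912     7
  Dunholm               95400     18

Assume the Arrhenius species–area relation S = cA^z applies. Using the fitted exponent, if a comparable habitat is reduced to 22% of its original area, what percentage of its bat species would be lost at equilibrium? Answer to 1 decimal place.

26.5%

z = ln(18/7) / ln(95400/912) = 0.9445 / 4.6502 = 0.2031
S_new/S_old = (A_new/A_old)^z = 0.22^0.2031 = exp(0.2031 × -1.5141) = 0.7353
Fraction lost = 1 − 0.7353 = 0.2647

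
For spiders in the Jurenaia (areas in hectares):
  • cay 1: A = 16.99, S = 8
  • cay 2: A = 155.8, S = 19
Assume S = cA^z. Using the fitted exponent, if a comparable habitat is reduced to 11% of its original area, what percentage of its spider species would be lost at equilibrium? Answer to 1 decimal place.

57.8%

z = ln(19/8) / ln(155.8/16.99) = 0.8650 / 2.2159 = 0.3904
S_new/S_old = (A_new/A_old)^z = 0.11^0.3904 = exp(0.3904 × -2.2073) = 0.4225
Fraction lost = 1 − 0.4225 = 0.5775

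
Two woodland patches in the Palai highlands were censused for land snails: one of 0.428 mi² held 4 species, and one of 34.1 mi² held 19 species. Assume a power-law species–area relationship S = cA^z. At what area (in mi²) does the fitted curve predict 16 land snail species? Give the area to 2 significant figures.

21 mi²

z = ln(19/4) / ln(34.1/0.428) = 1.5581 / 4.3779 = 0.3559
c = 4 / 0.428^0.3559 = 4 / 0.7393 = 5.41
A = (16/5.41)^(1/0.3559) ⇒ ln A = ln(2.957)/0.3559 = 3.0464
A = e^3.0464 ≈ 21.04 mi²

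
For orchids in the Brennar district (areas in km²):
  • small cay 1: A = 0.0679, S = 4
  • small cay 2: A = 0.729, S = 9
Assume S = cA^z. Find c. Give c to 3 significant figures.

10.0

z = ln(S₂/S₁) / ln(A₂/A₁) = ln(9/4) / ln(0.729/0.0679) = 0.8109 / 2.3736 = 0.3416
c = S₁ / A₁^z = 4 / 0.0679^0.3416 = 4 / 0.399 = 10.03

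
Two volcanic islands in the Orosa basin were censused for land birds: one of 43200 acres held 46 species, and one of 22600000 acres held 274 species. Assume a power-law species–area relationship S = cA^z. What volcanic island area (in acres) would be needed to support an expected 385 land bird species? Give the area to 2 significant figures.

75000000 acres

z = ln(274/46) / ln(22600000/43200) = 1.7845 / 6.2599 = 0.2851
c = 46 / 43200^0.2851 = 46 / 20.96 = 2.194
A = (385/2.194)^(1/0.2851) ⇒ ln A = ln(175.4)/0.2851 = 18.1266
A = e^18.1266 ≈ 74518861 acres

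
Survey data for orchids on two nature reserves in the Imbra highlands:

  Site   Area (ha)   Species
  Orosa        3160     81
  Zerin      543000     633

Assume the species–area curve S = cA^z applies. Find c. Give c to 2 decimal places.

z = ln(S₂/S₁) / ln(A₂/A₁) = ln(633/81) / ln(543000/3160) = 2.0560 / 5.1465 = 0.3995
c = S₁ / A₁^z = 81 / 3160^0.3995 = 81 / 25.01 = 3.239

3.24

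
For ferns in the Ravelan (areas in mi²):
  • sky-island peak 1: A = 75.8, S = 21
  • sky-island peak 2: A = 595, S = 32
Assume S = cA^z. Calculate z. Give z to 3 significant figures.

0.204

Taking logs: ln S = ln c + z ln A, so z = (ln S₂ − ln S₁)/(ln A₂ − ln A₁).
z = ln(32/21) / ln(595/75.8) = ln(1.524) / ln(7.85) = 0.4212 / 2.0605 = 0.2044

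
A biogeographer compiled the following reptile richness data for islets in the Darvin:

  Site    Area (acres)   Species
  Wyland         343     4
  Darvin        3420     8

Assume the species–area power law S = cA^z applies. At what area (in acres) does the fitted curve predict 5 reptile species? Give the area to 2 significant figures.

720 acres

z = ln(8/4) / ln(3420/343) = 0.6931 / 2.2997 = 0.3014
c = 4 / 343^0.3014 = 4 / 5.81 = 0.6885
A = (5/0.6885)^(1/0.3014) ⇒ ln A = ln(7.262)/0.3014 = 6.5781
A = e^6.5781 ≈ 719.1 acres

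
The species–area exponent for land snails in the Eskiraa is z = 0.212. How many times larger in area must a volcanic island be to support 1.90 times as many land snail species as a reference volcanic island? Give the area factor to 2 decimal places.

(A₂/A₁)^0.212 = 1.9, so A₂/A₁ = 1.9^(1/0.212) = 1.9^4.717
ln(A₂/A₁) = ln 1.9 / 0.212 = 0.6419 / 0.212 = 3.0276
A₂/A₁ = e^3.0276 ≈ 20.65

20.65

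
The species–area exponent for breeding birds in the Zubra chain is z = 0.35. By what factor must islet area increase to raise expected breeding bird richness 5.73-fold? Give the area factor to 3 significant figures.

147

(A₂/A₁)^0.35 = 5.73, so A₂/A₁ = 5.73^(1/0.35) = 5.73^2.857
ln(A₂/A₁) = ln 5.73 / 0.35 = 1.7457 / 0.35 = 4.9878
A₂/A₁ = e^4.9878 ≈ 146.6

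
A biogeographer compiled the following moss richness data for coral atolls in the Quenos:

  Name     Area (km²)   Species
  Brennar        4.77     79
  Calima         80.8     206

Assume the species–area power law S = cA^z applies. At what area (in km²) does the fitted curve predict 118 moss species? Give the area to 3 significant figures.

z = ln(206/79) / ln(80.8/4.77) = 0.9584 / 2.8296 = 0.3387
c = 79 / 4.77^0.3387 = 79 / 1.698 = 46.54
A = (118/46.54)^(1/0.3387) ⇒ ln A = ln(2.536)/0.3387 = 2.7469
A = e^2.7469 ≈ 15.59 km²

15.6 km²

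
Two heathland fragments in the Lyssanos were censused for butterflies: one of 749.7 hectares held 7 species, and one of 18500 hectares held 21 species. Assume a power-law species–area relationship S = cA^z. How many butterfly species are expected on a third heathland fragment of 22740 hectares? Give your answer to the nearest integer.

z = ln(21/7) / ln(18500/749.7) = 1.0986 / 3.2059 = 0.3427
c = 7 / 749.7^0.3427 = 7 / 9.665 = 0.7243
S₃ = 0.7243 × 22740^0.3427 = 0.7243 × 31.12 ≈ 22.54

23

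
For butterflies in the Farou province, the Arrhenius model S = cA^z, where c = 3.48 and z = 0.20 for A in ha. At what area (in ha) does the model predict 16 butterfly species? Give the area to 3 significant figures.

2050 ha

16 = 3.48 × A^0.2  ⇒  A^0.2 = 16/3.48 = 4.598
ln A = ln(4.598) / 0.2 = 1.5256 / 0.2 = 7.6278
A = e^7.6278 ≈ 2054 ha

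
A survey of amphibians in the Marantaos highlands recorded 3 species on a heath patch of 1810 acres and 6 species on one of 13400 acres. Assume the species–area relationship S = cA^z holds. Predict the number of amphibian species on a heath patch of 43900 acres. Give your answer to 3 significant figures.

9.05

z = ln(6/3) / ln(13400/1810) = 0.6931 / 2.0019 = 0.3462
c = 3 / 1810^0.3462 = 3 / 13.43 = 0.2235
S₃ = 0.2235 × 43900^0.3462 = 0.2235 × 40.5 ≈ 9.049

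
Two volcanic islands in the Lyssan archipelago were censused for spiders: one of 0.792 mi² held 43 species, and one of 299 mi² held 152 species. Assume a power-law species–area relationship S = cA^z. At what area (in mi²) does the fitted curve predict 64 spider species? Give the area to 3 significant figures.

z = ln(152/43) / ln(299/0.792) = 1.2627 / 5.9336 = 0.2128
c = 43 / 0.792^0.2128 = 43 / 0.9516 = 45.19
A = (64/45.19)^(1/0.2128) ⇒ ln A = ln(1.416)/0.2128 = 1.6356
A = e^1.6356 ≈ 5.133 mi²

5.13 mi²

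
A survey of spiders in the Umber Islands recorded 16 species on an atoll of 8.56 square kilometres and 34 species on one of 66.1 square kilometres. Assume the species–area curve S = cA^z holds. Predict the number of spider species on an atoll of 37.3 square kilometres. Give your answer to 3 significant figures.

27.5

z = ln(34/16) / ln(66.1/8.56) = 0.7538 / 2.0441 = 0.3688
c = 16 / 8.56^0.3688 = 16 / 2.207 = 7.249
S₃ = 7.249 × 37.3^0.3688 = 7.249 × 3.798 ≈ 27.53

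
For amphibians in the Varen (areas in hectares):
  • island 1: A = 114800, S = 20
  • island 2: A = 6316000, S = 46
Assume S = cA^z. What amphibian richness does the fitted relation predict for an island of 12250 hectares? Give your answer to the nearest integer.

13

z = ln(46/20) / ln(6316000/114800) = 0.8329 / 4.0076 = 0.2078
c = 20 / 114800^0.2078 = 20 / 11.26 = 1.776
S₃ = 1.776 × 12250^0.2078 = 1.776 × 7.074 ≈ 12.56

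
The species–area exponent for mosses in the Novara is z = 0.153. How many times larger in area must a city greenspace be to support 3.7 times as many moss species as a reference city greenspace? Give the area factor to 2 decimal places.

(A₂/A₁)^0.153 = 3.7, so A₂/A₁ = 3.7^(1/0.153) = 3.7^6.536
ln(A₂/A₁) = ln 3.7 / 0.153 = 1.3083 / 0.153 = 8.5512
A₂/A₁ = e^8.5512 ≈ 5173

5172.93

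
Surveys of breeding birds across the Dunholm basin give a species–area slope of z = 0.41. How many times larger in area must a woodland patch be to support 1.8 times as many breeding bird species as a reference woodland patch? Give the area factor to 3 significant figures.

4.19

(A₂/A₁)^0.41 = 1.8, so A₂/A₁ = 1.8^(1/0.41) = 1.8^2.439
ln(A₂/A₁) = ln 1.8 / 0.41 = 0.5878 / 0.41 = 1.4336
A₂/A₁ = e^1.4336 ≈ 4.194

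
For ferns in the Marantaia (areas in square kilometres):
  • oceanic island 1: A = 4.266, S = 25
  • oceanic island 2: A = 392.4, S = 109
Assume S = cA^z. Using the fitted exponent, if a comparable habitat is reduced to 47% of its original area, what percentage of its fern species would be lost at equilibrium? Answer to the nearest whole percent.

22%

z = ln(109/25) / ln(392.4/4.266) = 1.4725 / 4.5216 = 0.3257
S_new/S_old = (A_new/A_old)^z = 0.47^0.3257 = exp(0.3257 × -0.7550) = 0.782
Fraction lost = 1 − 0.782 = 0.218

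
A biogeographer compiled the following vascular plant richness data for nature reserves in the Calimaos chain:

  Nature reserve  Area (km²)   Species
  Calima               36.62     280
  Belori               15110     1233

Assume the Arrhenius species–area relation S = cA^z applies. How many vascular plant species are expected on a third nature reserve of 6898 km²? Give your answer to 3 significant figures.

z = ln(1233/280) / ln(15110/36.62) = 1.4824 / 6.0225 = 0.2461
c = 280 / 36.62^0.2461 = 280 / 2.426 = 115.4
S₃ = 115.4 × 6898^0.2461 = 115.4 × 8.808 ≈ 1017

1020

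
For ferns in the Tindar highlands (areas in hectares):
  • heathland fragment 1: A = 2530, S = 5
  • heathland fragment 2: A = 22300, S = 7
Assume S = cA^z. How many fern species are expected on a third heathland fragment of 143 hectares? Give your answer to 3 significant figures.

3.21

z = ln(7/5) / ln(22300/2530) = 0.3365 / 2.1764 = 0.1546
c = 5 / 2530^0.1546 = 5 / 3.358 = 1.489
S₃ = 1.489 × 143^0.1546 = 1.489 × 2.154 ≈ 3.207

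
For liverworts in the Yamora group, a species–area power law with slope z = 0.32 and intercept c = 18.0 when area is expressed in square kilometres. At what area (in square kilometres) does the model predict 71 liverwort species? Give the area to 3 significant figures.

72.9 square kilometres

71 = 18 × A^0.32  ⇒  A^0.32 = 71/18 = 3.944
ln A = ln(3.944) / 0.32 = 1.3723 / 0.32 = 4.2885
A = e^4.2885 ≈ 72.85 square kilometres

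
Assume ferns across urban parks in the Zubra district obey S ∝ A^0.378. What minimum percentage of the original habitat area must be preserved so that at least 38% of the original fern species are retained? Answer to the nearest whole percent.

Need (A_new/A_old)^0.378 = 0.38, so A_new/A_old = 0.38^(1/0.378) = 0.38^2.646
ln(A_new/A_old) = ln 0.38 / 0.378 = -0.9676 / 0.378 = -2.5597
A_new/A_old = e^-2.5597 ≈ 0.07732

8%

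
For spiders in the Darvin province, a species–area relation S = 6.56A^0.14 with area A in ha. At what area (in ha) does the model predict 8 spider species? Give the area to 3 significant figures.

4.13 ha

8 = 6.56 × A^0.14  ⇒  A^0.14 = 8/6.56 = 1.22
ln A = ln(1.22) / 0.14 = 0.1985 / 0.14 = 1.4175
A = e^1.4175 ≈ 4.127 ha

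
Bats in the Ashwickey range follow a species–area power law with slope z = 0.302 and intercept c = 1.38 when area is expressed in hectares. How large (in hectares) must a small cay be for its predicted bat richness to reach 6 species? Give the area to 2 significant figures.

6 = 1.38 × A^0.302  ⇒  A^0.302 = 6/1.38 = 4.348
ln A = ln(4.348) / 0.302 = 1.4697 / 0.302 = 4.8665
A = e^4.8665 ≈ 129.9 hectares

130 hectares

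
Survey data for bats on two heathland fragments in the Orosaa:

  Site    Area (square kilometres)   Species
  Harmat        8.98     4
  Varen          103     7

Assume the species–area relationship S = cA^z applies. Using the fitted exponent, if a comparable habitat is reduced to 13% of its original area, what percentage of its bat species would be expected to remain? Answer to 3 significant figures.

z = ln(7/4) / ln(103/8.98) = 0.5596 / 2.4397 = 0.2294
S_new/S_old = (A_new/A_old)^z = 0.13^0.2294 = exp(0.2294 × -2.0402) = 0.6263

62.6%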